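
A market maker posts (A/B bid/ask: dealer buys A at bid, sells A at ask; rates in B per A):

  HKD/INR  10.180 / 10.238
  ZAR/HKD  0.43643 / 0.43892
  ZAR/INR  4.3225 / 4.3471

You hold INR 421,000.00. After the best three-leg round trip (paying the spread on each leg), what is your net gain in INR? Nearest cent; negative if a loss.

Best loop INR → ZAR → HKD → INR:
INR 421,000.00 ÷ 4.3471 (buy ZAR at ask) = ZAR 96,846.17
ZAR 96,846.17 × 0.43643 (sell ZAR at bid) = HKD 42,266.58
HKD 42,266.58 × 10.180 (sell HKD at bid) = INR 430,273.74

Net profit: INR 9,273.74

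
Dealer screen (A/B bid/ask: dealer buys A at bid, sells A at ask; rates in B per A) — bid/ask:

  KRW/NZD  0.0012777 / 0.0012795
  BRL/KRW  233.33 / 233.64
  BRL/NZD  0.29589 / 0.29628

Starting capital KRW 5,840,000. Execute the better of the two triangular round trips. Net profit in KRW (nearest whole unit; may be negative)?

Best loop KRW → NZD → BRL → KRW:
KRW 5,840,000 × 0.0012777 (sell KRW at bid) = NZD 7,461.77
NZD 7,461.77 ÷ 0.29628 (buy BRL at ask) = BRL 25,184.85
BRL 25,184.85 × 233.33 (sell BRL at bid) = KRW 5,876,382

Net profit: KRW 36,382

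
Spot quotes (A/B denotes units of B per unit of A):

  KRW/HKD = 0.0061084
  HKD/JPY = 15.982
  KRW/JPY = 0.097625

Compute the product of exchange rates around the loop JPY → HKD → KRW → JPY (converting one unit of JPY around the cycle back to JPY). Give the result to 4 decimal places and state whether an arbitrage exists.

Around JPY → HKD → KRW → JPY: 1 ÷ 15.982 ÷ 0.0061084 × 0.097625 = 1.000006
Product ≈ 1 (deviation 0.001%, within rounding noise).

1.0000 (no arbitrage)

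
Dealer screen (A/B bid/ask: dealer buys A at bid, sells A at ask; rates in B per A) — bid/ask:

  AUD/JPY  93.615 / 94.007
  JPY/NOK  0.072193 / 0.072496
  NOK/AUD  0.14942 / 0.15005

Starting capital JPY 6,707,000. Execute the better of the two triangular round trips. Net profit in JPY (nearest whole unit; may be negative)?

Best loop JPY → NOK → AUD → JPY:
JPY 6,707,000 × 0.072193 (sell JPY at bid) = NOK 484,198.45
NOK 484,198.45 × 0.14942 (sell NOK at bid) = AUD 72,348.93
AUD 72,348.93 × 93.615 (sell AUD at bid) = JPY 6,772,945

Net profit: JPY 65,945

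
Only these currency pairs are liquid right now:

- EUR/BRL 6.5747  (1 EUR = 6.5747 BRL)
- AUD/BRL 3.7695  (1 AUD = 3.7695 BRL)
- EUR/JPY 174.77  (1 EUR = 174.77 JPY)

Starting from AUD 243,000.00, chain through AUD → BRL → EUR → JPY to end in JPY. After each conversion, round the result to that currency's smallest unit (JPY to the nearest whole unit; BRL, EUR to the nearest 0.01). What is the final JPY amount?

JPY 24,348,991

AUD 243,000.00 × 3.7695 = BRL 915,988.50
BRL 915,988.50 ÷ 6.5747 = EUR 139,320.20
EUR 139,320.20 × 174.77 = JPY 24,348,991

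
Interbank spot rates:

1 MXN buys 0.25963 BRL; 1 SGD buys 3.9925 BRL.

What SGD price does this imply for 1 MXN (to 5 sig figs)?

1 MXN × 0.25963 = 0.25963 BRL
0.25963 BRL ÷ 3.9925 = 0.0650294 SGD

MXN/SGD = 0.065029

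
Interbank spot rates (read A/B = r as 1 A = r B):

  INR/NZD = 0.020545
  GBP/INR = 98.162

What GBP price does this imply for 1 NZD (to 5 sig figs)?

NZD/GBP = 0.49585

1 NZD ÷ 0.020545 = 48.6736 INR
48.6736 INR ÷ 98.162 = 0.49585 GBP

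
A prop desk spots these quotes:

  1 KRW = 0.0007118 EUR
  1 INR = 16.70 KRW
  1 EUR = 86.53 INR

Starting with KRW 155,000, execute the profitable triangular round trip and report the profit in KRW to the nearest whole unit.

Profitable loop is KRW → EUR → INR → KRW:
KRW 155,000 × 0.0007118 = EUR 110.33
EUR 110.33 × 86.53 = INR 9,546.77
INR 9,546.77 × 16.70 = KRW 159,431
Profit = KRW 159,431 − KRW 155,000

Profit: KRW 4,431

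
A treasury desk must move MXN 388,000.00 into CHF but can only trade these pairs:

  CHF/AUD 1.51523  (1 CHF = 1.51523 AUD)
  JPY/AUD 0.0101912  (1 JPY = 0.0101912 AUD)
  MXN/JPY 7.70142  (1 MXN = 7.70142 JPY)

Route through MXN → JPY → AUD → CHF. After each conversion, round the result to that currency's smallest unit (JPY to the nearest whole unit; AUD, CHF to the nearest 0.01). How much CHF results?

CHF 20,097.83

MXN 388,000.00 × 7.70142 = JPY 2,988,151
JPY 2,988,151 × 0.0101912 = AUD 30,452.84
AUD 30,452.84 ÷ 1.51523 = CHF 20,097.83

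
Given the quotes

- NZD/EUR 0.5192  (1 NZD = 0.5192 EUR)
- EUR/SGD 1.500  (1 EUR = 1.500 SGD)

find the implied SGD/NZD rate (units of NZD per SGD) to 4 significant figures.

1 SGD ÷ 1.500 = 0.666667 EUR
0.666667 EUR ÷ 0.5192 = 1.28403 NZD

SGD/NZD = 1.284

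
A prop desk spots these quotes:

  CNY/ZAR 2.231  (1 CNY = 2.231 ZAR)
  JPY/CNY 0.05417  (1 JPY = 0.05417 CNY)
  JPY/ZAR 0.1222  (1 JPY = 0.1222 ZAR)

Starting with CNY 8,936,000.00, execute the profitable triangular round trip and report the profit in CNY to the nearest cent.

Profitable loop is CNY → JPY → ZAR → CNY:
CNY 8,936,000.00 ÷ 0.05417 = JPY 164,962,156
JPY 164,962,156 × 0.1222 = ZAR 20,158,375.48
ZAR 20,158,375.48 ÷ 2.231 = CNY 9,035,578.43
Profit = CNY 9,035,578.43 − CNY 8,936,000.00

Profit: CNY 99,578.43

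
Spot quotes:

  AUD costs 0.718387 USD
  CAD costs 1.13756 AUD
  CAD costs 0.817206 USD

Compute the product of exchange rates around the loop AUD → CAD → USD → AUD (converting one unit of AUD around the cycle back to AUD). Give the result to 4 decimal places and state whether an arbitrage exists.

1.0000 (no arbitrage)

Around AUD → CAD → USD → AUD: 1 ÷ 1.13756 × 0.817206 ÷ 0.718387 = 0.999997
Product ≈ 1 (deviation 0.000%, within rounding noise).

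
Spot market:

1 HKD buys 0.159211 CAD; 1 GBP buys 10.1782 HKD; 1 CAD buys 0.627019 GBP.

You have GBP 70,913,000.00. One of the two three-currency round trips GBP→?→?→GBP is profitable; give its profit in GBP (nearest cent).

Profitable loop is GBP → HKD → CAD → GBP:
GBP 70,913,000.00 × 10.1782 = HKD 721,766,696.60
HKD 721,766,696.60 × 0.159211 = CAD 114,913,197.53
CAD 114,913,197.53 × 0.627019 = GBP 72,052,758.20
Profit = GBP 72,052,758.20 − GBP 70,913,000.00

Profit: GBP 1,139,758.20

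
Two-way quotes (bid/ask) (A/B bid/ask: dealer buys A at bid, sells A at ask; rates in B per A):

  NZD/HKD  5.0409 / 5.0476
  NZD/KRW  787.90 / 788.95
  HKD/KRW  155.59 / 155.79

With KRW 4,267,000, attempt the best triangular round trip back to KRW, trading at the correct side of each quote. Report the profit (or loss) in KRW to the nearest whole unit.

Best loop KRW → HKD → NZD → KRW:
KRW 4,267,000 ÷ 155.79 (buy HKD at ask) = HKD 27,389.43
HKD 27,389.43 ÷ 5.0476 (buy NZD at ask) = NZD 5,426.23
NZD 5,426.23 × 787.90 (sell NZD at bid) = KRW 4,275,326

Net profit: KRW 8,326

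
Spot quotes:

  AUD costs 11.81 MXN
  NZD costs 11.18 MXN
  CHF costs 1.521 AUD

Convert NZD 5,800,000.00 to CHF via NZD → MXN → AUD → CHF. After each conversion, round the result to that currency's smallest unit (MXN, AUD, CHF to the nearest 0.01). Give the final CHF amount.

NZD 5,800,000.00 × 11.18 = MXN 64,844,000.00
MXN 64,844,000.00 ÷ 11.81 = AUD 5,490,601.19
AUD 5,490,601.19 ÷ 1.521 = CHF 3,609,862.72

CHF 3,609,862.72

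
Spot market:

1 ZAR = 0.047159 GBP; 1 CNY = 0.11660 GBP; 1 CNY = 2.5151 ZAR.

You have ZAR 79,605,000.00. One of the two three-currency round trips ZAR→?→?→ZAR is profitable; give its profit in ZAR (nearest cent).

Profitable loop is ZAR → GBP → CNY → ZAR:
ZAR 79,605,000.00 × 0.047159 = GBP 3,754,092.19
GBP 3,754,092.19 ÷ 0.11660 = CNY 32,196,331.00
CNY 32,196,331.00 × 2.5151 = ZAR 80,976,992.11
Profit = ZAR 80,976,992.11 − ZAR 79,605,000.00

Profit: ZAR 1,371,992.11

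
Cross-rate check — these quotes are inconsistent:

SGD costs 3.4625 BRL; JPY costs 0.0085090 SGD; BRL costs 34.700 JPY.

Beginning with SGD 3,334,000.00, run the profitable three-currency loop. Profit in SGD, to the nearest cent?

Profitable loop is SGD → BRL → JPY → SGD:
SGD 3,334,000.00 × 3.4625 = BRL 11,543,975.00
BRL 11,543,975.00 × 34.700 = JPY 400,575,933
JPY 400,575,933 × 0.0085090 = SGD 3,408,500.61
Profit = SGD 3,408,500.61 − SGD 3,334,000.00

Profit: SGD 74,500.61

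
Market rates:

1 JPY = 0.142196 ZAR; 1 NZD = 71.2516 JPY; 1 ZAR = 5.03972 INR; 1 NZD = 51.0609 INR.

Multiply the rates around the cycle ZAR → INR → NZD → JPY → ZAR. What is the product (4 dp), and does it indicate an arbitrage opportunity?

1.0000 (no arbitrage)

Around ZAR → INR → NZD → JPY → ZAR: 1 × 5.03972 ÷ 51.0609 × 71.2516 × 0.142196 = 1.000000
Product ≈ 1 (deviation 0.000%, within rounding noise).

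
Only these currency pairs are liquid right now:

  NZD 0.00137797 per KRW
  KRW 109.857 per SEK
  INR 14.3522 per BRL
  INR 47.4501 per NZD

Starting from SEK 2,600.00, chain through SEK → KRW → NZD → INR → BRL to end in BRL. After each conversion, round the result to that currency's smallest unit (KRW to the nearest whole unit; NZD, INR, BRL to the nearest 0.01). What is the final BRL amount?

BRL 1,301.26

SEK 2,600.00 × 109.857 = KRW 285,628
KRW 285,628 × 0.00137797 = NZD 393.59
NZD 393.59 × 47.4501 = INR 18,675.88
INR 18,675.88 ÷ 14.3522 = BRL 1,301.26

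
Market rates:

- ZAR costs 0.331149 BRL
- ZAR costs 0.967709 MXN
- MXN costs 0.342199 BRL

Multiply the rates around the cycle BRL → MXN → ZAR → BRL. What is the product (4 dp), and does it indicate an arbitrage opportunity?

Around BRL → MXN → ZAR → BRL: 1 ÷ 0.342199 ÷ 0.967709 × 0.331149 = 1.000000
Product ≈ 1 (deviation 0.000%, within rounding noise).

1.0000 (no arbitrage)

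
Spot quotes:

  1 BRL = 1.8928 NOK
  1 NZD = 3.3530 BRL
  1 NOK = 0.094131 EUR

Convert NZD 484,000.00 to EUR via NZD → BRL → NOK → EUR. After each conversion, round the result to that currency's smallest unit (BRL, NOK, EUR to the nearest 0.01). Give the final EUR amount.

EUR 289,145.42

NZD 484,000.00 × 3.3530 = BRL 1,622,852.00
BRL 1,622,852.00 × 1.8928 = NOK 3,071,734.27
NOK 3,071,734.27 × 0.094131 = EUR 289,145.42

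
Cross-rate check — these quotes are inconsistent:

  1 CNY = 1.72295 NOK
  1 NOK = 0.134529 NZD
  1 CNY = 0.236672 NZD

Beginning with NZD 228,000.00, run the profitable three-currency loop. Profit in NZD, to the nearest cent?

Profitable loop is NZD → NOK → CNY → NZD:
NZD 228,000.00 ÷ 0.134529 = NOK 1,694,801.86
NOK 1,694,801.86 ÷ 1.72295 = CNY 983,662.82
CNY 983,662.82 × 0.236672 = NZD 232,805.45
Profit = NZD 232,805.45 − NZD 228,000.00

Profit: NZD 4,805.45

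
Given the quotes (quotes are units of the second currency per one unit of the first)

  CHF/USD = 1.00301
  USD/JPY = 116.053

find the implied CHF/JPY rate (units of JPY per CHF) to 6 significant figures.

CHF/JPY = 116.402

1 CHF × 1.00301 = 1.00301 USD
1.00301 USD × 116.053 = 116.402 JPY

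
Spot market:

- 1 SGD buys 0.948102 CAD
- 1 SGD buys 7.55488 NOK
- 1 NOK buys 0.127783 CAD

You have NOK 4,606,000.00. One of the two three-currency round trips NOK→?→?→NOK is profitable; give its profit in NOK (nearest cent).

Profitable loop is NOK → CAD → SGD → NOK:
NOK 4,606,000.00 × 0.127783 = CAD 588,568.50
CAD 588,568.50 ÷ 0.948102 = SGD 620,786.05
SGD 620,786.05 × 7.55488 = NOK 4,689,964.13
Profit = NOK 4,689,964.13 − NOK 4,606,000.00

Profit: NOK 83,964.13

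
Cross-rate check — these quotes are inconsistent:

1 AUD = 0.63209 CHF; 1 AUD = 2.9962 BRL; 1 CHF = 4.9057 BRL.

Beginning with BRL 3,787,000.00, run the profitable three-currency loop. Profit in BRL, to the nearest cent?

Profit: BRL 132,263.03

Profitable loop is BRL → AUD → CHF → BRL:
BRL 3,787,000.00 ÷ 2.9962 = AUD 1,263,934.32
AUD 1,263,934.32 × 0.63209 = CHF 798,920.24
CHF 798,920.24 × 4.9057 = BRL 3,919,263.03
Profit = BRL 3,919,263.03 − BRL 3,787,000.00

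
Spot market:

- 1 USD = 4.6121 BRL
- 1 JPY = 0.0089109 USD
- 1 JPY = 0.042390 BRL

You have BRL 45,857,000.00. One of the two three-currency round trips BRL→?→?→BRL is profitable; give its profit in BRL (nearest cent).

Profit: BRL 1,441,652.79

Profitable loop is BRL → USD → JPY → BRL:
BRL 45,857,000.00 ÷ 4.6121 = USD 9,942,759.26
USD 9,942,759.26 ÷ 0.0089109 = JPY 1,115,797,424
JPY 1,115,797,424 × 0.042390 = BRL 47,298,652.79
Profit = BRL 47,298,652.79 − BRL 45,857,000.00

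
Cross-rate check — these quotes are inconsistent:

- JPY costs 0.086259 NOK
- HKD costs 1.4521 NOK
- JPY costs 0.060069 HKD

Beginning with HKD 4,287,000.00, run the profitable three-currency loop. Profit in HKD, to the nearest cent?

Profitable loop is HKD → NOK → JPY → HKD:
HKD 4,287,000.00 × 1.4521 = NOK 6,225,152.70
NOK 6,225,152.70 ÷ 0.086259 = JPY 72,168,153
JPY 72,168,153 × 0.060069 = HKD 4,335,068.78
Profit = HKD 4,335,068.78 − HKD 4,287,000.00

Profit: HKD 48,068.78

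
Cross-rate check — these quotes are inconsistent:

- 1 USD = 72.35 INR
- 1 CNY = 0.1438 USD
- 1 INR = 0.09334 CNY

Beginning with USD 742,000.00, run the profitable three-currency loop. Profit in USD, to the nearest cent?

Profitable loop is USD → CNY → INR → USD:
USD 742,000.00 ÷ 0.1438 = CNY 5,159,944.37
CNY 5,159,944.37 ÷ 0.09334 = INR 55,281,169.56
INR 55,281,169.56 ÷ 72.35 = USD 764,079.75
Profit = USD 764,079.75 − USD 742,000.00

Profit: USD 22,079.75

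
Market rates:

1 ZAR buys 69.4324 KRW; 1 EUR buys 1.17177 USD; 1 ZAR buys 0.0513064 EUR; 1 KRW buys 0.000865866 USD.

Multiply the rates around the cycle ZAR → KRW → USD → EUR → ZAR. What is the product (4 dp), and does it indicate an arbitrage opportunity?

1.0000 (no arbitrage)

Around ZAR → KRW → USD → EUR → ZAR: 1 × 69.4324 × 0.000865866 ÷ 1.17177 ÷ 0.0513064 = 0.999998
Product ≈ 1 (deviation 0.000%, within rounding noise).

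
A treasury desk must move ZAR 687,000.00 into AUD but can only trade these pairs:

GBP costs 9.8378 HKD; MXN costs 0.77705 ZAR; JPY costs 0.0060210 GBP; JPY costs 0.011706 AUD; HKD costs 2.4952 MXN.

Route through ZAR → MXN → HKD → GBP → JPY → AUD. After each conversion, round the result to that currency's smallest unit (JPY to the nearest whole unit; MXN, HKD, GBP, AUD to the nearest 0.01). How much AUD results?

AUD 70,023.58

ZAR 687,000.00 ÷ 0.77705 = MXN 884,112.99
MXN 884,112.99 ÷ 2.4952 = HKD 354,325.50
HKD 354,325.50 ÷ 9.8378 = GBP 36,016.74
GBP 36,016.74 ÷ 0.0060210 = JPY 5,981,854
JPY 5,981,854 × 0.011706 = AUD 70,023.58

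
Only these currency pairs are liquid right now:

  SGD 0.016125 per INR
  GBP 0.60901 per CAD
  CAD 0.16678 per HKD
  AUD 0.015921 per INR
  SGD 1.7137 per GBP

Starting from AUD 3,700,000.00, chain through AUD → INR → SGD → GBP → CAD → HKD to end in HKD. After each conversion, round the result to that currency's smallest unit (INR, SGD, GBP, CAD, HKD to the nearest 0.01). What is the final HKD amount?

HKD 21,529,201.04

AUD 3,700,000.00 ÷ 0.015921 = INR 232,397,462.47
INR 232,397,462.47 × 0.016125 = SGD 3,747,409.08
SGD 3,747,409.08 ÷ 1.7137 = GBP 2,186,735.76
GBP 2,186,735.76 ÷ 0.60901 = CAD 3,590,640.15
CAD 3,590,640.15 ÷ 0.16678 = HKD 21,529,201.04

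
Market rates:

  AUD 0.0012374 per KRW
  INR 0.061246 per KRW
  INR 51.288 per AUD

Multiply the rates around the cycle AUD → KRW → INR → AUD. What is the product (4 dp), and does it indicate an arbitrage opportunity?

0.9651 (arbitrage exists)

Around AUD → KRW → INR → AUD: 1 ÷ 0.0012374 × 0.061246 ÷ 51.288 = 0.965055
Product < 1; profitable direction is AUD → INR → KRW → AUD.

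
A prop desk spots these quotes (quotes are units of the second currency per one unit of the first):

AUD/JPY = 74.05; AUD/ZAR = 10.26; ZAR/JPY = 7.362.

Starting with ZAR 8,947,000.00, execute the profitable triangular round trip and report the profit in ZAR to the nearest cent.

Profitable loop is ZAR → JPY → AUD → ZAR:
ZAR 8,947,000.00 × 7.362 = JPY 65,867,814
JPY 65,867,814 ÷ 74.05 = AUD 889,504.58
AUD 889,504.58 × 10.26 = ZAR 9,126,316.97
Profit = ZAR 9,126,316.97 − ZAR 8,947,000.00

Profit: ZAR 179,316.97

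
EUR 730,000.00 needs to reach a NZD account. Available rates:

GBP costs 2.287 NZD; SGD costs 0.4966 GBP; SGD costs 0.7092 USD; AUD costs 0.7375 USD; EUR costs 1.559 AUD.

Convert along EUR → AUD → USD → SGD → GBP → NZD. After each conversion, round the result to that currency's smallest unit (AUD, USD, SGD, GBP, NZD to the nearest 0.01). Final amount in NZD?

EUR 730,000.00 × 1.559 = AUD 1,138,070.00
AUD 1,138,070.00 × 0.7375 = USD 839,326.62
USD 839,326.62 ÷ 0.7092 = SGD 1,183,483.67
SGD 1,183,483.67 × 0.4966 = GBP 587,717.99
GBP 587,717.99 × 2.287 = NZD 1,344,111.04

NZD 1,344,111.04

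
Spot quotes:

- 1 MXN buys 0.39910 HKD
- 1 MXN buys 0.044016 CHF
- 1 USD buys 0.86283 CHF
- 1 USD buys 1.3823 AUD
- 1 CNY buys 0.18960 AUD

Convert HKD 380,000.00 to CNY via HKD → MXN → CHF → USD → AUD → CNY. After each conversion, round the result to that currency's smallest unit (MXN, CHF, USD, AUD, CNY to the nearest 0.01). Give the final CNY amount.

HKD 380,000.00 ÷ 0.39910 = MXN 952,142.32
MXN 952,142.32 × 0.044016 = CHF 41,909.50
CHF 41,909.50 ÷ 0.86283 = USD 48,572.14
USD 48,572.14 × 1.3823 = AUD 67,141.27
AUD 67,141.27 ÷ 0.18960 = CNY 354,120.62

CNY 354,120.62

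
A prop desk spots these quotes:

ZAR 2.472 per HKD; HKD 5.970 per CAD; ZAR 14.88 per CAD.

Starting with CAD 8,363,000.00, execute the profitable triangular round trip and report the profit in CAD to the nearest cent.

Profitable loop is CAD → ZAR → HKD → CAD:
CAD 8,363,000.00 × 14.88 = ZAR 124,441,440.00
ZAR 124,441,440.00 ÷ 2.472 = HKD 50,340,388.35
HKD 50,340,388.35 ÷ 5.970 = CAD 8,432,225.85
Profit = CAD 8,432,225.85 − CAD 8,363,000.00

Profit: CAD 69,225.85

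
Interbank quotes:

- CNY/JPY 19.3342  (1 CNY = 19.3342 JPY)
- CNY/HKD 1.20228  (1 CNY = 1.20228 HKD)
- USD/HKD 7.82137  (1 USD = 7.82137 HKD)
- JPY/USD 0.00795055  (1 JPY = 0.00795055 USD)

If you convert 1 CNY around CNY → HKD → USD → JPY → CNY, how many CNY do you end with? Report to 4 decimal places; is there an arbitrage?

1.0000 (no arbitrage)

Around CNY → HKD → USD → JPY → CNY: 1 × 1.20228 ÷ 7.82137 ÷ 0.00795055 ÷ 19.3342 = 0.999999
Product ≈ 1 (deviation 0.000%, within rounding noise).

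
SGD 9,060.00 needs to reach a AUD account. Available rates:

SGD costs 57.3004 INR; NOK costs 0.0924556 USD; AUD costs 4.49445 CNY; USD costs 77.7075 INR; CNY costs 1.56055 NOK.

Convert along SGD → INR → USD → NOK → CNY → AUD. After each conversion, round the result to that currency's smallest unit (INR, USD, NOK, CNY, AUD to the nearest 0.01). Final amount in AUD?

SGD 9,060.00 × 57.3004 = INR 519,141.62
INR 519,141.62 ÷ 77.7075 = USD 6,680.71
USD 6,680.71 ÷ 0.0924556 = NOK 72,258.58
NOK 72,258.58 ÷ 1.56055 = CNY 46,303.28
CNY 46,303.28 ÷ 4.49445 = AUD 10,302.32

AUD 10,302.32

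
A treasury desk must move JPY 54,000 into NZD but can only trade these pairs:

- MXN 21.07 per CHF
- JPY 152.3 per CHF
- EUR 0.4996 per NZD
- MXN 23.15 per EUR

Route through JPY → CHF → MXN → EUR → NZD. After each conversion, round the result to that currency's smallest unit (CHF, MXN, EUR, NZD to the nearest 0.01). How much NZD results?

JPY 54,000 ÷ 152.3 = CHF 354.56
CHF 354.56 × 21.07 = MXN 7,470.58
MXN 7,470.58 ÷ 23.15 = EUR 322.70
EUR 322.70 ÷ 0.4996 = NZD 645.92

NZD 645.92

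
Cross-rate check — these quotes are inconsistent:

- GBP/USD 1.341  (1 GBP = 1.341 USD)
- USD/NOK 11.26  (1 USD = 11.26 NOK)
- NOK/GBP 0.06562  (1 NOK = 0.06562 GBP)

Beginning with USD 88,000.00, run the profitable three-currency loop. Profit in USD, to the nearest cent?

Profitable loop is USD → GBP → NOK → USD:
USD 88,000.00 ÷ 1.341 = GBP 65,622.67
GBP 65,622.67 ÷ 0.06562 = NOK 1,000,040.68
NOK 1,000,040.68 ÷ 11.26 = USD 88,813.56
Profit = USD 88,813.56 − USD 88,000.00

Profit: USD 813.56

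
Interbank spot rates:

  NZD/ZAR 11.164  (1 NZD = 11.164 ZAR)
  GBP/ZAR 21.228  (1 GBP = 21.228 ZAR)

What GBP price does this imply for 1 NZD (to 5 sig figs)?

NZD/GBP = 0.52591

1 NZD × 11.164 = 11.164 ZAR
11.164 ZAR ÷ 21.228 = 0.525909 GBP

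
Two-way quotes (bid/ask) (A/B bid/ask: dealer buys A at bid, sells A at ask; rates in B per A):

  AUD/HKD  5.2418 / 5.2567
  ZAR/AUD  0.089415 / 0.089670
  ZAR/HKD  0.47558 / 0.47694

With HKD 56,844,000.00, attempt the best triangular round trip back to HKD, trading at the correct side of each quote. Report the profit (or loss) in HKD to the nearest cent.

Best loop HKD → AUD → ZAR → HKD:
HKD 56,844,000.00 ÷ 5.2567 (buy AUD at ask) = AUD 10,813,628.32
AUD 10,813,628.32 ÷ 0.089670 (buy ZAR at ask) = ZAR 120,593,602.34
ZAR 120,593,602.34 × 0.47558 (sell ZAR at bid) = HKD 57,351,905.40

Net profit: HKD 507,905.40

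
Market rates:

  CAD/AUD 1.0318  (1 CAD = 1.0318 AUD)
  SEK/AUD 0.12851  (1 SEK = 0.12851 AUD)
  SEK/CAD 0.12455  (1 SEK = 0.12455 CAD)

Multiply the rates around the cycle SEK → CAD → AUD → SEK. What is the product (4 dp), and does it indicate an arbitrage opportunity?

1.0000 (no arbitrage)

Around SEK → CAD → AUD → SEK: 1 × 0.12455 × 1.0318 ÷ 0.12851 = 1.000005
Product ≈ 1 (deviation 0.001%, within rounding noise).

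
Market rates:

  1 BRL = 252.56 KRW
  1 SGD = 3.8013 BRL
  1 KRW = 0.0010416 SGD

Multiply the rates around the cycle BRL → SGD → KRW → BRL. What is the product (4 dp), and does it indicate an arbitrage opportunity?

Around BRL → SGD → KRW → BRL: 1 ÷ 3.8013 ÷ 0.0010416 ÷ 252.56 = 1.000005
Product ≈ 1 (deviation 0.001%, within rounding noise).

1.0000 (no arbitrage)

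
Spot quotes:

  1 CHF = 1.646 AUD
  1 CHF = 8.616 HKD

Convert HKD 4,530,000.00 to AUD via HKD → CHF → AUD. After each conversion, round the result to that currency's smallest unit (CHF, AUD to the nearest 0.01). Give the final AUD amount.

AUD 865,410.87

HKD 4,530,000.00 ÷ 8.616 = CHF 525,766.02
CHF 525,766.02 × 1.646 = AUD 865,410.87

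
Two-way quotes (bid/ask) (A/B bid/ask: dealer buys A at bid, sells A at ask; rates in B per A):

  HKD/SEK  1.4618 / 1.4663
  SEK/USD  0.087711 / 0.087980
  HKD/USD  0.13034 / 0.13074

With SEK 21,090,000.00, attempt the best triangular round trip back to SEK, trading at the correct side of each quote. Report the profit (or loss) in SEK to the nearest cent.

Net profit: SEK 218,236.29

Best loop SEK → HKD → USD → SEK:
SEK 21,090,000.00 ÷ 1.4663 (buy HKD at ask) = HKD 14,383,141.24
HKD 14,383,141.24 × 0.13034 (sell HKD at bid) = USD 1,874,698.63
USD 1,874,698.63 ÷ 0.087980 (buy SEK at ask) = SEK 21,308,236.29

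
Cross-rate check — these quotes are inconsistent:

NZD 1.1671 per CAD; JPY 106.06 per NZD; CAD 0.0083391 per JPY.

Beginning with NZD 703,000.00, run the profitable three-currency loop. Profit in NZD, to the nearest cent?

Profitable loop is NZD → JPY → CAD → NZD:
NZD 703,000.00 × 106.06 = JPY 74,560,180
JPY 74,560,180 × 0.0083391 = CAD 621,764.80
CAD 621,764.80 × 1.1671 = NZD 725,661.69
Profit = NZD 725,661.69 − NZD 703,000.00

Profit: NZD 22,661.69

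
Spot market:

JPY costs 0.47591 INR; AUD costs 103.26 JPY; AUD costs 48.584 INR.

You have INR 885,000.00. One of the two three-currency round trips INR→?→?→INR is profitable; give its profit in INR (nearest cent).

Profitable loop is INR → AUD → JPY → INR:
INR 885,000.00 ÷ 48.584 = AUD 18,215.87
AUD 18,215.87 × 103.26 = JPY 1,880,971
JPY 1,880,971 × 0.47591 = INR 895,172.96
Profit = INR 895,172.96 − INR 885,000.00

Profit: INR 10,172.96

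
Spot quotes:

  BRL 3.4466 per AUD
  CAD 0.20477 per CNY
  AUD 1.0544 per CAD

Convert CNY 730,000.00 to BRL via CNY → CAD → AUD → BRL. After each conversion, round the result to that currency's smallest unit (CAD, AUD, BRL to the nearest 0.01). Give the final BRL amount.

CNY 730,000.00 × 0.20477 = CAD 149,482.10
CAD 149,482.10 × 1.0544 = AUD 157,613.93
AUD 157,613.93 × 3.4466 = BRL 543,232.17

BRL 543,232.17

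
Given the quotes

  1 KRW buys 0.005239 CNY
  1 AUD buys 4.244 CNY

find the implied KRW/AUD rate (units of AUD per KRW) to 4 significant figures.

KRW/AUD = 0.001234

1 KRW × 0.005239 = 0.005239 CNY
0.005239 CNY ÷ 4.244 = 0.00123445 AUD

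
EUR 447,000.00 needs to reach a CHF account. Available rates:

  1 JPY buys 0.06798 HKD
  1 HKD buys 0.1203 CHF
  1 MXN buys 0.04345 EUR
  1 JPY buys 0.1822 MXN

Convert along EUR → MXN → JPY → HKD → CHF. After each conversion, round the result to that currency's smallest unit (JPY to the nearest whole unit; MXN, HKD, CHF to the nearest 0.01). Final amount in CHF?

EUR 447,000.00 ÷ 0.04345 = MXN 10,287,687.00
MXN 10,287,687.00 ÷ 0.1822 = JPY 56,463,705
JPY 56,463,705 × 0.06798 = HKD 3,838,402.67
HKD 3,838,402.67 × 0.1203 = CHF 461,759.84

CHF 461,759.84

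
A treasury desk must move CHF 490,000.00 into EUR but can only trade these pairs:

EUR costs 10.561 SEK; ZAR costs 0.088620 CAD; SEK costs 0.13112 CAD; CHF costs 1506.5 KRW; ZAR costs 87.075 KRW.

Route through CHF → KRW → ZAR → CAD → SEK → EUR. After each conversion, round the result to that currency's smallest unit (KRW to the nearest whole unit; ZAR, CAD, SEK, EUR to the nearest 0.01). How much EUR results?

CHF 490,000.00 × 1506.5 = KRW 738,185,000
KRW 738,185,000 ÷ 87.075 = ZAR 8,477,576.80
ZAR 8,477,576.80 × 0.088620 = CAD 751,282.86
CAD 751,282.86 ÷ 0.13112 = SEK 5,729,735.05
SEK 5,729,735.05 ÷ 10.561 = EUR 542,537.17

EUR 542,537.17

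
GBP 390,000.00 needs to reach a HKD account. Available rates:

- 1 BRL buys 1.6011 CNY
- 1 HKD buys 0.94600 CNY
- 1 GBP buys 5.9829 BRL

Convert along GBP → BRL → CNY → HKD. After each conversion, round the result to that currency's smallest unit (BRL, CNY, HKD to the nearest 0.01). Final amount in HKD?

HKD 3,949,150.38

GBP 390,000.00 × 5.9829 = BRL 2,333,331.00
BRL 2,333,331.00 × 1.6011 = CNY 3,735,896.26
CNY 3,735,896.26 ÷ 0.94600 = HKD 3,949,150.38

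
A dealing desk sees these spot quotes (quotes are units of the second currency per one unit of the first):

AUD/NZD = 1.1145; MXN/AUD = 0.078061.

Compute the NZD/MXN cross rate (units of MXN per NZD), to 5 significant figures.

1 NZD ÷ 1.1145 = 0.897263 AUD
0.897263 AUD ÷ 0.078061 = 11.4944 MXN

NZD/MXN = 11.494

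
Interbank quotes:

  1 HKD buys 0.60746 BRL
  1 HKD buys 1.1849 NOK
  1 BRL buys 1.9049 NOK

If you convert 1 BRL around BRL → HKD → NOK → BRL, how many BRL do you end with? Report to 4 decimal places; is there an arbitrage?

1.0240 (arbitrage exists)

Around BRL → HKD → NOK → BRL: 1 ÷ 0.60746 × 1.1849 ÷ 1.9049 = 1.023981
Product > 1; profitable direction is BRL → HKD → NOK → BRL.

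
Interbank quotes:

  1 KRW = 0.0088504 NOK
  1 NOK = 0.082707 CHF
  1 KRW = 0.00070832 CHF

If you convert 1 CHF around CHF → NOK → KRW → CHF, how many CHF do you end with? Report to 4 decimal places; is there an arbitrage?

Around CHF → NOK → KRW → CHF: 1 ÷ 0.082707 ÷ 0.0088504 × 0.00070832 = 0.967663
Product < 1; profitable direction is CHF → KRW → NOK → CHF.

0.9677 (arbitrage exists)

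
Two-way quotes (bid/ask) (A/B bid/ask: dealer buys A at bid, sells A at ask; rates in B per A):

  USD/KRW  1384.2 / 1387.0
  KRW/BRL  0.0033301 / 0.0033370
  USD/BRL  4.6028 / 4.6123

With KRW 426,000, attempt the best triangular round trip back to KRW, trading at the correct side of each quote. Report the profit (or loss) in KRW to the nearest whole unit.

Net result: KRW -256 (no profitable arbitrage after spreads)

Best loop KRW → BRL → USD → KRW:
KRW 426,000 × 0.0033301 (sell KRW at bid) = BRL 1,418.62
BRL 1,418.62 ÷ 4.6123 (buy USD at ask) = USD 307.57
USD 307.57 × 1384.2 (sell USD at bid) = KRW 425,744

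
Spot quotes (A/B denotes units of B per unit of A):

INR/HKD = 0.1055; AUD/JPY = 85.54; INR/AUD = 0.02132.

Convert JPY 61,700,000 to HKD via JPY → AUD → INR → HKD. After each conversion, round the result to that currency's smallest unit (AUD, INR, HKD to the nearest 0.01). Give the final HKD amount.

JPY 61,700,000 ÷ 85.54 = AUD 721,299.98
AUD 721,299.98 ÷ 0.02132 = INR 33,832,081.61
INR 33,832,081.61 × 0.1055 = HKD 3,569,284.61

HKD 3,569,284.61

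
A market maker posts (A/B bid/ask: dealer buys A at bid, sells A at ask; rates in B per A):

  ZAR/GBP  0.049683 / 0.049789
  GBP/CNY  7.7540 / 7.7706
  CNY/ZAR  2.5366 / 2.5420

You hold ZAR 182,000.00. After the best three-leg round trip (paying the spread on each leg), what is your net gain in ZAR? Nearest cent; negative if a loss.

Net profit: ZAR 3,058.01

Best loop ZAR → CNY → GBP → ZAR:
ZAR 182,000.00 ÷ 2.5420 (buy CNY at ask) = CNY 71,597.17
CNY 71,597.17 ÷ 7.7706 (buy GBP at ask) = GBP 9,213.85
GBP 9,213.85 ÷ 0.049789 (buy ZAR at ask) = ZAR 185,058.01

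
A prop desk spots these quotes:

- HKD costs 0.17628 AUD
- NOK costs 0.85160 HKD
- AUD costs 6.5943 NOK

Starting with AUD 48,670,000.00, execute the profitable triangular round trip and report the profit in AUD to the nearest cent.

Profit: AUD 494,763.08

Profitable loop is AUD → HKD → NOK → AUD:
AUD 48,670,000.00 ÷ 0.17628 = HKD 276,094,849.10
HKD 276,094,849.10 ÷ 0.85160 = NOK 324,207,197.16
NOK 324,207,197.16 ÷ 6.5943 = AUD 49,164,763.08
Profit = AUD 49,164,763.08 − AUD 48,670,000.00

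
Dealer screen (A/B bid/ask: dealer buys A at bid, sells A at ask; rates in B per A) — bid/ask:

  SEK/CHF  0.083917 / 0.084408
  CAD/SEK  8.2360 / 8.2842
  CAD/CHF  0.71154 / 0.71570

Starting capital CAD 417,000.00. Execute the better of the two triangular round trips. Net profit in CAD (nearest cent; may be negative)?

Best loop CAD → CHF → SEK → CAD:
CAD 417,000.00 × 0.71154 (sell CAD at bid) = CHF 296,712.18
CHF 296,712.18 ÷ 0.084408 (buy SEK at ask) = SEK 3,515,213.96
SEK 3,515,213.96 ÷ 8.2842 (buy CAD at ask) = CAD 424,327.51

Net profit: CAD 7,327.51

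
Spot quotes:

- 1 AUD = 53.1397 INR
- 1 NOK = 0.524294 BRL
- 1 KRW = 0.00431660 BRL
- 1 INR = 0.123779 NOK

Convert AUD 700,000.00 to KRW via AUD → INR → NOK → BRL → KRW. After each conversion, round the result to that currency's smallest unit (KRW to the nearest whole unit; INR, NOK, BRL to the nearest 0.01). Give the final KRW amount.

KRW 559,238,665

AUD 700,000.00 × 53.1397 = INR 37,197,790.00
INR 37,197,790.00 × 0.123779 = NOK 4,604,305.25
NOK 4,604,305.25 × 0.524294 = BRL 2,414,009.62
BRL 2,414,009.62 ÷ 0.00431660 = KRW 559,238,665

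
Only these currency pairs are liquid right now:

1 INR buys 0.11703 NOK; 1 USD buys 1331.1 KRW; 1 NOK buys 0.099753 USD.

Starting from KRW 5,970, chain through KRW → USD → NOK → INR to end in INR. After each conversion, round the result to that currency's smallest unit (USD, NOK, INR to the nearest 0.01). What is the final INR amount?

INR 384.60

KRW 5,970 ÷ 1331.1 = USD 4.49
USD 4.49 ÷ 0.099753 = NOK 45.01
NOK 45.01 ÷ 0.11703 = INR 384.60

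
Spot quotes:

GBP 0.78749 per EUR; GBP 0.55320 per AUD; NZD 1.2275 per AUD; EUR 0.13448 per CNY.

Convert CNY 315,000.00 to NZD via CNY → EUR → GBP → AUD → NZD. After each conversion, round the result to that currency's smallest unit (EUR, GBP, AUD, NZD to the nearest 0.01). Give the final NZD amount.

NZD 74,020.61

CNY 315,000.00 × 0.13448 = EUR 42,361.20
EUR 42,361.20 × 0.78749 = GBP 33,359.02
GBP 33,359.02 ÷ 0.55320 = AUD 60,301.92
AUD 60,301.92 × 1.2275 = NZD 74,020.61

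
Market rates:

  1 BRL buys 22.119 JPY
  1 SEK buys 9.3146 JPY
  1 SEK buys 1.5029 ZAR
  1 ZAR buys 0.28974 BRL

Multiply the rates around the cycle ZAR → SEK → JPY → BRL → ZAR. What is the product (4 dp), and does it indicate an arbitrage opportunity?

0.9671 (arbitrage exists)

Around ZAR → SEK → JPY → BRL → ZAR: 1 ÷ 1.5029 × 9.3146 ÷ 22.119 ÷ 0.28974 = 0.967075
Product < 1; profitable direction is ZAR → BRL → JPY → SEK → ZAR.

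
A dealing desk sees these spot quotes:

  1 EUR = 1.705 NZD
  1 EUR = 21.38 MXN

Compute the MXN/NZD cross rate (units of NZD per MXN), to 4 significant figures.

1 MXN ÷ 21.38 = 0.0467727 EUR
0.0467727 EUR × 1.705 = 0.0797474 NZD

MXN/NZD = 0.07975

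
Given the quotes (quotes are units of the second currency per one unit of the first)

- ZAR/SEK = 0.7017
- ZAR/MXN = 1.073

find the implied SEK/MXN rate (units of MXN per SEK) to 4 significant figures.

1 SEK ÷ 0.7017 = 1.42511 ZAR
1.42511 ZAR × 1.073 = 1.52914 MXN

SEK/MXN = 1.529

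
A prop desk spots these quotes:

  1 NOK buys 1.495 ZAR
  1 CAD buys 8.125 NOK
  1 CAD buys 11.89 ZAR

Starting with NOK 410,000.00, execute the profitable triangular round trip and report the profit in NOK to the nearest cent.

Profit: NOK 8,857.76

Profitable loop is NOK → ZAR → CAD → NOK:
NOK 410,000.00 × 1.495 = ZAR 612,950.00
ZAR 612,950.00 ÷ 11.89 = CAD 51,551.72
CAD 51,551.72 × 8.125 = NOK 418,857.76
Profit = NOK 418,857.76 − NOK 410,000.00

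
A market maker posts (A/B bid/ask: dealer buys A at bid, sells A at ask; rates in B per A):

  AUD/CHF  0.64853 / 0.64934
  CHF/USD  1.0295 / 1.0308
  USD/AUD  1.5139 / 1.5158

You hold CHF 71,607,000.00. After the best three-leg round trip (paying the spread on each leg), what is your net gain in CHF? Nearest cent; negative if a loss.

Net profit: CHF 771,418.58

Best loop CHF → USD → AUD → CHF:
CHF 71,607,000.00 × 1.0295 (sell CHF at bid) = USD 73,719,406.50
USD 73,719,406.50 × 1.5139 (sell USD at bid) = AUD 111,603,809.50
AUD 111,603,809.50 × 0.64853 (sell AUD at bid) = CHF 72,378,418.58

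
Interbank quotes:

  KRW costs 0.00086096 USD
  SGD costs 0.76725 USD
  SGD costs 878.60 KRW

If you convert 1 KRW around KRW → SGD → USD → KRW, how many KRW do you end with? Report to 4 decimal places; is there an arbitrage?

Around KRW → SGD → USD → KRW: 1 ÷ 878.60 × 0.76725 ÷ 0.00086096 = 1.014291
Product > 1; profitable direction is KRW → SGD → USD → KRW.

1.0143 (arbitrage exists)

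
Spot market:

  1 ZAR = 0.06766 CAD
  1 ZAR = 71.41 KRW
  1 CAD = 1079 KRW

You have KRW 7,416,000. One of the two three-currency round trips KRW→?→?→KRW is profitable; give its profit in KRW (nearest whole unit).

Profit: KRW 165,657

Profitable loop is KRW → ZAR → CAD → KRW:
KRW 7,416,000 ÷ 71.41 = ZAR 103,851.00
ZAR 103,851.00 × 0.06766 = CAD 7,026.56
CAD 7,026.56 × 1079 = KRW 7,581,657
Profit = KRW 7,581,657 − KRW 7,416,000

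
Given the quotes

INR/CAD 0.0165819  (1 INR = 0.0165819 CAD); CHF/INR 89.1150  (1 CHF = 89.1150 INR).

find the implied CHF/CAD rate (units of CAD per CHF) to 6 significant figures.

1 CHF × 89.1150 = 89.115 INR
89.115 INR × 0.0165819 = 1.4777 CAD

CHF/CAD = 1.47770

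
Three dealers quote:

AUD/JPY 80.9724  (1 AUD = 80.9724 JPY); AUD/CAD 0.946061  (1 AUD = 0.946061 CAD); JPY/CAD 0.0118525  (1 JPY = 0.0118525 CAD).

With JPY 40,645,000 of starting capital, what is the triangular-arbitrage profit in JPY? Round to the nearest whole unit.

Profitable loop is JPY → CAD → AUD → JPY:
JPY 40,645,000 × 0.0118525 = CAD 481,744.86
CAD 481,744.86 ÷ 0.946061 = AUD 509,211.21
AUD 509,211.21 × 80.9724 = JPY 41,232,053
Profit = JPY 41,232,053 − JPY 40,645,000

Profit: JPY 587,053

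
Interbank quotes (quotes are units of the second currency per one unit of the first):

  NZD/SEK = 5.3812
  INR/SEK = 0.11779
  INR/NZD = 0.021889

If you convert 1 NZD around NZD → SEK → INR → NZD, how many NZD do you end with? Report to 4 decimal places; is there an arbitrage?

Around NZD → SEK → INR → NZD: 1 × 5.3812 ÷ 0.11779 × 0.021889 = 0.999992
Product ≈ 1 (deviation 0.001%, within rounding noise).

1.0000 (no arbitrage)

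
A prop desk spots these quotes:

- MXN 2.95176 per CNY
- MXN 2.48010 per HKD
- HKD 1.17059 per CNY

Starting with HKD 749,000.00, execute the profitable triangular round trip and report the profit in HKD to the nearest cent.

Profitable loop is HKD → CNY → MXN → HKD:
HKD 749,000.00 ÷ 1.17059 = CNY 639,848.28
CNY 639,848.28 × 2.95176 = MXN 1,888,678.56
MXN 1,888,678.56 ÷ 2.48010 = HKD 761,533.23
Profit = HKD 761,533.23 − HKD 749,000.00

Profit: HKD 12,533.23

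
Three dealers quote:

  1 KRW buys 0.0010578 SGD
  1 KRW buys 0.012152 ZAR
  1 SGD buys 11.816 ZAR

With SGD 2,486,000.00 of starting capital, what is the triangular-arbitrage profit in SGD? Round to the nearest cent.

Profitable loop is SGD → ZAR → KRW → SGD:
SGD 2,486,000.00 × 11.816 = ZAR 29,374,576.00
ZAR 29,374,576.00 ÷ 0.012152 = KRW 2,417,262,673
KRW 2,417,262,673 × 0.0010578 = SGD 2,556,980.46
Profit = SGD 2,556,980.46 − SGD 2,486,000.00

Profit: SGD 70,980.46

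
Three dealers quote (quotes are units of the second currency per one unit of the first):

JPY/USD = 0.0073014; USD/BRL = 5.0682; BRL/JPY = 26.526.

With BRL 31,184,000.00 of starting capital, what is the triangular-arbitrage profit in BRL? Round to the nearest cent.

Profitable loop is BRL → USD → JPY → BRL:
BRL 31,184,000.00 ÷ 5.0682 = USD 6,152,874.79
USD 6,152,874.79 ÷ 0.0073014 = JPY 842,697,947
JPY 842,697,947 ÷ 26.526 = BRL 31,768,753.17
Profit = BRL 31,768,753.17 − BRL 31,184,000.00

Profit: BRL 584,753.17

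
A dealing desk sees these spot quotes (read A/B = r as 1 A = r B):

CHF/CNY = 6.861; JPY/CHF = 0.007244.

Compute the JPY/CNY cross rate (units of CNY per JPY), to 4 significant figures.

1 JPY × 0.007244 = 0.007244 CHF
0.007244 CHF × 6.861 = 0.0497011 CNY

JPY/CNY = 0.04970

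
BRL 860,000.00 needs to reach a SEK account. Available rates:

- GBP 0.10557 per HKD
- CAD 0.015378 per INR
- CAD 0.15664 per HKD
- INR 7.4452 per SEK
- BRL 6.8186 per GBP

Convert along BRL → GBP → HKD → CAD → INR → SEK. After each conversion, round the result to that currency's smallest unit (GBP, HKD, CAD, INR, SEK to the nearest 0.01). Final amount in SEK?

SEK 1,634,515.98

BRL 860,000.00 ÷ 6.8186 = GBP 126,125.60
GBP 126,125.60 ÷ 0.10557 = HKD 1,194,710.62
HKD 1,194,710.62 × 0.15664 = CAD 187,139.47
CAD 187,139.47 ÷ 0.015378 = INR 12,169,298.35
INR 12,169,298.35 ÷ 7.4452 = SEK 1,634,515.98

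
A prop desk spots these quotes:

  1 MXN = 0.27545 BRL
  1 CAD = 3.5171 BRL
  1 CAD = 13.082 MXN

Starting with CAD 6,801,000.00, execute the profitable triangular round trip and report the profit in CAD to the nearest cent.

Profitable loop is CAD → MXN → BRL → CAD:
CAD 6,801,000.00 × 13.082 = MXN 88,970,682.00
MXN 88,970,682.00 × 0.27545 = BRL 24,506,974.36
BRL 24,506,974.36 ÷ 3.5171 = CAD 6,967,949.26
Profit = CAD 6,967,949.26 − CAD 6,801,000.00

Profit: CAD 166,949.26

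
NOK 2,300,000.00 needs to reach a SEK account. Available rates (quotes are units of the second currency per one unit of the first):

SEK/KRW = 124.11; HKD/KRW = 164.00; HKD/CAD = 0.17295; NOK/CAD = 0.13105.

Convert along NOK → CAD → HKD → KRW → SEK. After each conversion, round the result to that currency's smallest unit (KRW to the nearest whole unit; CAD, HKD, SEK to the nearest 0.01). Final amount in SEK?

NOK 2,300,000.00 × 0.13105 = CAD 301,415.00
CAD 301,415.00 ÷ 0.17295 = HKD 1,742,786.93
HKD 1,742,786.93 × 164.00 = KRW 285,817,057
KRW 285,817,057 ÷ 124.11 = SEK 2,302,933.34

SEK 2,302,933.34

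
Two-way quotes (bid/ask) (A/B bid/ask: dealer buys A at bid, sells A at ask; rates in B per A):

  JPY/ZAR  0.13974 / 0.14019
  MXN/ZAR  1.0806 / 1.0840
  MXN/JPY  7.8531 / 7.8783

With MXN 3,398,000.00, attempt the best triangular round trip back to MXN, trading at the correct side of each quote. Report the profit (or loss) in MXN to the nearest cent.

Net profit: MXN 41,980.33

Best loop MXN → JPY → ZAR → MXN:
MXN 3,398,000.00 × 7.8531 (sell MXN at bid) = JPY 26,684,834
JPY 26,684,834 × 0.13974 (sell JPY at bid) = ZAR 3,728,938.68
ZAR 3,728,938.68 ÷ 1.0840 (buy MXN at ask) = MXN 3,439,980.33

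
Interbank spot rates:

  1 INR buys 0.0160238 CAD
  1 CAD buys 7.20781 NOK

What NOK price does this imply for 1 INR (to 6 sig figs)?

INR/NOK = 0.115497

1 INR × 0.0160238 = 0.0160238 CAD
0.0160238 CAD × 7.20781 = 0.115497 NOK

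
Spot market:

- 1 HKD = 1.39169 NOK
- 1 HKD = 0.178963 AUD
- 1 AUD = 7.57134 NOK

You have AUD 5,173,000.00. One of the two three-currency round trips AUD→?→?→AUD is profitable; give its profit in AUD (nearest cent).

Profitable loop is AUD → HKD → NOK → AUD:
AUD 5,173,000.00 ÷ 0.178963 = HKD 28,905,416.20
HKD 28,905,416.20 × 1.39169 = NOK 40,227,378.68
NOK 40,227,378.68 ÷ 7.57134 = AUD 5,313,112.17
Profit = AUD 5,313,112.17 − AUD 5,173,000.00

Profit: AUD 140,112.17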